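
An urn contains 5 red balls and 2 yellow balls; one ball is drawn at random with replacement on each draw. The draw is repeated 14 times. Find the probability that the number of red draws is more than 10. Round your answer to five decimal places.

X ~ Binomial(14, 0.714286); P(X ≥ 11) = Σ C(14,k) p^k (1−p)^(14−k) over k:
  k=11: C(14,11)·0.714286^11·0.285714^3 = 0.2096471
  k=12: C(14,12)·0.714286^12·0.285714^2 = 0.1310294
  k=13: C(14,13)·0.714286^13·0.285714^1 = 0.0503959
  k=14: C(14,14)·0.714286^14·0.285714^0 = 0.0089993
Total = 0.4000717

0.40007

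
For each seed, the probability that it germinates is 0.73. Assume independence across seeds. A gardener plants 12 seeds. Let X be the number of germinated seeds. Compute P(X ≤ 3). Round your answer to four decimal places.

X ~ Binomial(12, 0.73); P(X ≤ 3) = Σ C(12,k) p^k (1−p)^(12−k) over k:
  k=0: C(12,0)·0.73^0·0.27^12 = 0.000000
  k=1: C(12,1)·0.73^1·0.27^11 = 0.000005
  k=2: C(12,2)·0.73^2·0.27^10 = 0.000072
  k=3: C(12,3)·0.73^3·0.27^9 = 0.000653
Total = 0.000730

0.0007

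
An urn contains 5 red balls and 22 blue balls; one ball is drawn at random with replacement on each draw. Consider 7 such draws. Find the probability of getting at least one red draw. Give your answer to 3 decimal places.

0.762

P(at least one) = 1 − P(none) = 1 − (1 − 0.185185)^7
= 1 − 0.23846 = 0.76154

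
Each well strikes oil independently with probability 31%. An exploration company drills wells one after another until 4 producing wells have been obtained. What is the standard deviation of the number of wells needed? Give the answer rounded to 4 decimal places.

Y = total wells until the fourth success; negative binomial with r=4, p=0.31.
SD(Y) = √[r(1−p)/p²] = √(28.720083) = 5.359112

5.3591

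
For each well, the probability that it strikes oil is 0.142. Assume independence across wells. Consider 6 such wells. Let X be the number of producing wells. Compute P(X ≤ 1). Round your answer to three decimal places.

0.795

X ~ Binomial(6, 0.142); P(X ≤ 1) = Σ C(6,k) p^k (1−p)^(6−k) over k:
  k=0: C(6,0)·0.142^0·0.858^6 = 0.39895
  k=1: C(6,1)·0.142^1·0.858^5 = 0.39616
Total = 0.79512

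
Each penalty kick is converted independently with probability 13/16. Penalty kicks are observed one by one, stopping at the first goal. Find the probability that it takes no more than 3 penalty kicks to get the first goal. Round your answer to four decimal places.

Y = number of penalty kicks to the first success; geometric, p = 0.8125.
P(Y ≤ 3) = 1 − (1−p)^3 = 1 − 0.006592 = 0.993408

0.9934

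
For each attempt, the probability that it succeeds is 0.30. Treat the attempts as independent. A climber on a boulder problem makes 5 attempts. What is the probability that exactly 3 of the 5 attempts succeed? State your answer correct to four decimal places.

0.1323

X ~ Binomial(n=5, p=0.30).
P(X=3) = C(5,3) · p^3 · (1−p)^2
= 10 · 0.027 · 0.49 = 0.132300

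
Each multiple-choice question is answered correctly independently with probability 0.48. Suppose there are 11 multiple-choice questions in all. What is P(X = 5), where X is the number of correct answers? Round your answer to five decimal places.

X ~ Binomial(n=11, p=0.48).
P(X=5) = C(11,5) · p^5 · (1−p)^6
= 462 · 0.02548 · 0.019771 = 0.2327385

0.23274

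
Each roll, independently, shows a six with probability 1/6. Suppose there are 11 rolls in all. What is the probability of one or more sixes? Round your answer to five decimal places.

P(at least one) = 1 − P(none) = 1 − (1 − 0.166667)^11
= 1 − 0.1345880 = 0.8654120

0.86541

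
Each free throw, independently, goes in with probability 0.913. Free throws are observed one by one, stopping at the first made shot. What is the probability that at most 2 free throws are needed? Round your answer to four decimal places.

Y = number of free throws to the first success; geometric, p = 0.913.
P(Y ≤ 2) = 1 − (1−p)^2 = 1 − 0.007569 = 0.992431

0.9924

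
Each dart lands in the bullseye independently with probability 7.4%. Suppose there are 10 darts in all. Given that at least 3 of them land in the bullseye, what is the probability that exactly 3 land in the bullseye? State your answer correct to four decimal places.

X ~ Binomial(10, 0.074). Want P(X=3 | X≥3) = P(X=3) / P(X≥3).
P(X=3) = C(10,3)·0.074^3·0.926^7 = 0.028389
P(X≥3) = 1 − 0.463564 − 0.370451 − 0.133218 = 0.032767
Ratio = 0.028389 / 0.032767 = 0.866405

0.8664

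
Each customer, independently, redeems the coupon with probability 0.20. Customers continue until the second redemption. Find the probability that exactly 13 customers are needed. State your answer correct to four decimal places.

Y = trial on which the second success occurs; negative binomial, r=2, p=0.20.
P(Y=13) = C(12,1) · p^2 · (1−p)^11
= 12 · 0.04 · 0.085899 = 0.041232

0.0412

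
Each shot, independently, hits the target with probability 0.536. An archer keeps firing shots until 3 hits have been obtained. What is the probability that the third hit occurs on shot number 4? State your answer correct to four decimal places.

Y = trial on which the third success occurs; negative binomial, r=3, p=0.536.
P(Y=4) = C(3,2) · p^3 · (1−p)^1
= 3 · 0.15399 · 0.464 = 0.214355

0.2144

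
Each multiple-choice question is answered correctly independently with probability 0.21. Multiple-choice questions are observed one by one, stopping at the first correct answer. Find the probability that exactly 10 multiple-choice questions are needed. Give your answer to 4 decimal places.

Geometric (trials to first success), p = 0.21.
P(Y = 10) = (1−p)^9 · p = 0.11985 · 0.21 = 0.025169

0.0252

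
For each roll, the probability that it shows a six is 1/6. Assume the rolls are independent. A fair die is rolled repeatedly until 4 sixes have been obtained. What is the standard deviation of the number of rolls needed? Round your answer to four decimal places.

10.9545

Y = total rolls until the fourth success; negative binomial with r=4, p=0.166667.
SD(Y) = √[r(1−p)/p²] = √(120.000000) = 10.954451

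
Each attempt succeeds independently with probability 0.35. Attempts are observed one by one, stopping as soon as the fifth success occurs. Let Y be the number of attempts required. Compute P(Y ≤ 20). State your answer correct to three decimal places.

Finishing within 20 attempts ⇔ at least 5 successes in the first 20. With X ~ Binomial(20, 0.35), P(Y ≤ 20) = 1 − P(X ≤ 4).
  k=0: C(20,0)·0.35^0·0.65^20 = 0.00018
  k=1: C(20,1)·0.35^1·0.65^19 = 0.00195
  k=2: C(20,2)·0.35^2·0.65^18 = 0.00998
  k=3: C(20,3)·0.35^3·0.65^17 = 0.03226
  k=4: C(20,4)·0.35^4·0.65^16 = 0.07382
1 − 0.11820 = 0.88180

0.882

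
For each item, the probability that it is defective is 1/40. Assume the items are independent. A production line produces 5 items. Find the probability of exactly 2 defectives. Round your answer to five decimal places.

X ~ Binomial(n=5, p=0.025).
P(X=2) = C(5,2) · p^2 · (1−p)^3
= 10 · 0.000625 · 0.92686 = 0.0057929

0.00579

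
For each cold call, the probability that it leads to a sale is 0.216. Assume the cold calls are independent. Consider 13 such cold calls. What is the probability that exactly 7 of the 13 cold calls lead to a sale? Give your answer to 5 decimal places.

0.00874

X ~ Binomial(n=13, p=0.216).
P(X=7) = C(13,7) · p^7 · (1−p)^6
= 1716 · 2.1937e-05 · 0.23222 = 0.0087416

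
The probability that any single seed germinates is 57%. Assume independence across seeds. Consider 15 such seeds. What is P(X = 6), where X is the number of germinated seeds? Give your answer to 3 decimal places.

X ~ Binomial(n=15, p=0.57).
P(X=6) = C(15,6) · p^6 · (1−p)^9
= 5005 · 0.034296 · 0.00050259 = 0.08627

0.086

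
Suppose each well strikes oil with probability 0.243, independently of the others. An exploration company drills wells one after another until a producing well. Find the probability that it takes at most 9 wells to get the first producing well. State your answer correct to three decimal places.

Y = number of wells to the first success; geometric, p = 0.243.
P(Y ≤ 9) = 1 − (1−p)^9 = 1 − 0.08163 = 0.91837

0.918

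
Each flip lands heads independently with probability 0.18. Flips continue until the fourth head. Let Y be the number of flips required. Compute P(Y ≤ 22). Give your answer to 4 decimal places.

0.5776

Finishing within 22 flips ⇔ at least 4 successes in the first 22. With X ~ Binomial(22, 0.18), P(Y ≤ 22) = 1 − P(X ≤ 3).
  k=0: C(22,0)·0.18^0·0.82^22 = 0.012703
  k=1: C(22,1)·0.18^1·0.82^21 = 0.061346
  k=2: C(22,2)·0.18^2·0.82^20 = 0.141395
  k=3: C(22,3)·0.18^3·0.82^19 = 0.206920
1 − 0.422363 = 0.577637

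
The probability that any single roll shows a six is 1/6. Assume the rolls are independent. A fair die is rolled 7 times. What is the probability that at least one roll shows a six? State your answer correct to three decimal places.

P(at least one) = 1 − P(none) = 1 − (1 − 0.166667)^7
= 1 − 0.27908 = 0.72092

0.721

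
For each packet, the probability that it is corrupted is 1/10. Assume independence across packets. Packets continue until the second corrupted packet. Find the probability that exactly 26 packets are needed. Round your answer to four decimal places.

Y = trial on which the second success occurs; negative binomial, r=2, p=0.10.
P(Y=26) = C(25,1) · p^2 · (1−p)^24
= 25 · 0.01 · 0.079766 = 0.019942

0.0199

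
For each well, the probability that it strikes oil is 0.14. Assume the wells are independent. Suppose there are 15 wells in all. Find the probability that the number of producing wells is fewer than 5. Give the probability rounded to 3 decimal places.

0.952

X ~ Binomial(15, 0.14); P(X ≤ 4) = Σ C(15,k) p^k (1−p)^(15−k) over k:
  k=0: C(15,0)·0.14^0·0.86^15 = 0.10411
  k=1: C(15,1)·0.14^1·0.86^14 = 0.25421
  k=2: C(15,2)·0.14^2·0.86^13 = 0.28968
  k=3: C(15,3)·0.14^3·0.86^12 = 0.20435
  k=4: C(15,4)·0.14^4·0.86^11 = 0.09980
Total = 0.95215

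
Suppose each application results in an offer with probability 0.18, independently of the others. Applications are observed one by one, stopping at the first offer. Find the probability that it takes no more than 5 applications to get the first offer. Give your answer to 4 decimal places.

0.6293

Y = number of applications to the first success; geometric, p = 0.18.
P(Y ≤ 5) = 1 − (1−p)^5 = 1 − 0.370740 = 0.629260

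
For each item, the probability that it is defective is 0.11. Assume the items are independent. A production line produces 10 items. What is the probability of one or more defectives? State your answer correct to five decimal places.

0.68818

P(at least one) = 1 − P(none) = 1 − (1 − 0.11)^10
= 1 − 0.3118172 = 0.6881828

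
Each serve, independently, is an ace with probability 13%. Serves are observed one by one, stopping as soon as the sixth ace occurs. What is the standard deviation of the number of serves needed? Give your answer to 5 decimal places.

17.57486

Y = total serves until the sixth success; negative binomial with r=6, p=0.13.
SD(Y) = √[r(1−p)/p²] = √(308.8757396) = 17.5748610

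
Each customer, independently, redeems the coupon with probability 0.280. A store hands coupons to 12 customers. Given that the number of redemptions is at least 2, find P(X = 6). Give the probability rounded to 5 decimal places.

X ~ Binomial(12, 0.28). Want P(X=6 | X≥2) = P(X=6) / P(X≥2).
P(X=6) = C(12,6)·0.28^6·0.72^6 = 0.0620319
P(X≥2) = 1 − 0.0194084 − 0.0905726 = 0.8900190
Ratio = 0.0620319 / 0.8900190 = 0.0696973

0.06970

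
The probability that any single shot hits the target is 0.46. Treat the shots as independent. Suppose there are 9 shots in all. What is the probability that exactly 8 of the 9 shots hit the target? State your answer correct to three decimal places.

X ~ Binomial(n=9, p=0.46).
P(X=8) = C(9,8) · p^8 · (1−p)^1
= 9 · 0.0020048 · 0.54 = 0.00974

0.010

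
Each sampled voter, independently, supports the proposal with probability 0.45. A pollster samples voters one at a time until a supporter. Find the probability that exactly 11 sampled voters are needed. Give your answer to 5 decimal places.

Geometric (trials to first success), p = 0.45.
P(Y = 11) = (1−p)^10 · p = 0.002533 · 0.45 = 0.0011398

0.00114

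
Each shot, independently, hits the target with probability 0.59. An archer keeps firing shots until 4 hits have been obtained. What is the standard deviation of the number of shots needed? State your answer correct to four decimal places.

2.1706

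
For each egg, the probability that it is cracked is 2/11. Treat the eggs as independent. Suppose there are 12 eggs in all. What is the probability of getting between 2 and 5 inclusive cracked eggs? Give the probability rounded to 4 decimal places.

X ~ Binomial(12, 0.181818); P(2 ≤ X ≤ 5) = Σ C(12,k) p^k (1−p)^(12−k) over k:
  k=2: C(12,2)·0.181818^2·0.818182^10 = 0.293303
  k=3: C(12,3)·0.181818^3·0.818182^9 = 0.217262
  k=4: C(12,4)·0.181818^4·0.818182^8 = 0.108631
  k=5: C(12,5)·0.181818^5·0.818182^7 = 0.038624
Total = 0.657820

0.6578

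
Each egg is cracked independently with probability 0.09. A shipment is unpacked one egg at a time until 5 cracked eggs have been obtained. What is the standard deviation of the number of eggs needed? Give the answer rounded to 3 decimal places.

Y = total eggs until the fifth success; negative binomial with r=5, p=0.09.
SD(Y) = √[r(1−p)/p²] = √(561.72840) = 23.70081

23.701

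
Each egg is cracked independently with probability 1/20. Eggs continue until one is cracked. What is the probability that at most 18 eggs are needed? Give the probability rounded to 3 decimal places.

Y = number of eggs to the first success; geometric, p = 0.05.
P(Y ≤ 18) = 1 − (1−p)^18 = 1 − 0.39721 = 0.60279

0.603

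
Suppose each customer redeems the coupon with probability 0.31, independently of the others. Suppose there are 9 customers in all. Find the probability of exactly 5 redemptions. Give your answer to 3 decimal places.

0.082

X ~ Binomial(n=9, p=0.31).
P(X=5) = C(9,5) · p^5 · (1−p)^4
= 126 · 0.0028629 · 0.22667 = 0.08177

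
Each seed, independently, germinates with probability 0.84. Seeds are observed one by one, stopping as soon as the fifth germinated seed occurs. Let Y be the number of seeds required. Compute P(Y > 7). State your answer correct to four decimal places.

0.0866

Needing more than 7 seeds ⇔ fewer than 5 successes in the first 7. With X ~ Binomial(7, 0.84), P(Y > 7) = P(X ≤ 4).
  k=0: C(7,0)·0.84^0·0.16^7 = 0.000003
  k=1: C(7,1)·0.84^1·0.16^6 = 0.000099
  k=2: C(7,2)·0.84^2·0.16^5 = 0.001554
  k=3: C(7,3)·0.84^3·0.16^4 = 0.013595
  k=4: C(7,4)·0.84^4·0.16^3 = 0.071375
P(X ≤ 4) = 0.086625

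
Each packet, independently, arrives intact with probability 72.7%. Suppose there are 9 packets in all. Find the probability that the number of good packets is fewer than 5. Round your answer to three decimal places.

0.069

X ~ Binomial(9, 0.727); P(X ≤ 4) = Σ C(9,k) p^k (1−p)^(9−k) over k:
  k=0: C(9,0)·0.727^0·0.273^9 = 0.00001
  k=1: C(9,1)·0.727^1·0.273^8 = 0.00020
  k=2: C(9,2)·0.727^2·0.273^7 = 0.00215
  k=3: C(9,3)·0.727^3·0.273^6 = 0.01336
  k=4: C(9,4)·0.727^4·0.273^5 = 0.05337
Total = 0.06910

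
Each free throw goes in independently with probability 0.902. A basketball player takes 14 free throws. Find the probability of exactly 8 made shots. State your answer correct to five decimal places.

X ~ Binomial(n=14, p=0.902).
P(X=8) = C(14,8) · p^8 · (1−p)^6
= 3003 · 0.43818 · 8.8584e-07 = 0.0011656

0.00117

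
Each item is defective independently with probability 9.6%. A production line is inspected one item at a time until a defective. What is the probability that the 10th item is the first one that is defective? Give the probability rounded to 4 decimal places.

0.0387

Geometric (trials to first success), p = 0.096.
P(Y = 10) = (1−p)^9 · p = 0.4032 · 0.096 = 0.038707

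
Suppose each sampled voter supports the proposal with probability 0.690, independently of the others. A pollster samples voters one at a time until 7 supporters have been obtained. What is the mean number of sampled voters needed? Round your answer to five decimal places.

Y = total sampled voters until the seventh success; negative binomial with r=7, p=0.69.
E[Y] = r / p = 7 / 0.69 = 10.1449275

10.14493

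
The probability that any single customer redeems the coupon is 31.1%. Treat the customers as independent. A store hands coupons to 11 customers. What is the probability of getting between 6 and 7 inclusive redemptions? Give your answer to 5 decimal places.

0.08584

X ~ Binomial(11, 0.311); P(6 ≤ X ≤ 7) = Σ C(11,k) p^k (1−p)^(11−k) over k:
  k=6: C(11,6)·0.311^6·0.689^5 = 0.0649083
  k=7: C(11,7)·0.311^7·0.689^4 = 0.0209273
Total = 0.0858356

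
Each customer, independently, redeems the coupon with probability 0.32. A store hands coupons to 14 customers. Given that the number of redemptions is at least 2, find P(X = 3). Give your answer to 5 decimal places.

0.17754

X ~ Binomial(14, 0.32). Want P(X=3 | X≥2) = P(X=3) / P(X≥2).
P(X=3) = C(14,3)·0.32^3·0.68^11 = 0.1714547
P(X≥2) = 1 − 0.0045199 − 0.0297779 = 0.9657023
Ratio = 0.1714547 / 0.9657023 = 0.1775440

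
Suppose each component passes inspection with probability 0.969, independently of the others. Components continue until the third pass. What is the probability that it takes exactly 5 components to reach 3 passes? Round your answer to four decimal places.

Y = trial on which the third success occurs; negative binomial, r=3, p=0.969.
P(Y=5) = C(4,2) · p^3 · (1−p)^2
= 6 · 0.90985 · 0.000961 = 0.005246

0.0052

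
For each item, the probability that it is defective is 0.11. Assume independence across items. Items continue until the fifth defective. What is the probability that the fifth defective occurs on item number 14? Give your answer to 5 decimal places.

0.00403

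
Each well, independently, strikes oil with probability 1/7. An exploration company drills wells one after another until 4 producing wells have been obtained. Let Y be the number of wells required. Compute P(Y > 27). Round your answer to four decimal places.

Needing more than 27 wells ⇔ fewer than 4 successes in the first 27. With X ~ Binomial(27, 0.142857), P(Y > 27) = P(X ≤ 3).
  k=0: C(27,0)·0.142857^0·0.857143^27 = 0.015575
  k=1: C(27,1)·0.142857^1·0.857143^26 = 0.070089
  k=2: C(27,2)·0.142857^2·0.857143^25 = 0.151859
  k=3: C(27,3)·0.142857^3·0.857143^24 = 0.210916
P(X ≤ 3) = 0.448439

0.4484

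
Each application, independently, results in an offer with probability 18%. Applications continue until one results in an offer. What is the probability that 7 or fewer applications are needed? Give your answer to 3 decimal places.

0.751

Y = number of applications to the first success; geometric, p = 0.18.
P(Y ≤ 7) = 1 − (1−p)^7 = 1 − 0.24929 = 0.75071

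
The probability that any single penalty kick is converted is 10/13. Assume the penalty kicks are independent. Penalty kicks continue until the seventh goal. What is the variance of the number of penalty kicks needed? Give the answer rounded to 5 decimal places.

Y = total penalty kicks until the seventh success; negative binomial with r=7, p=0.769231.
Var(Y) = r(1−p)/p² = 7·0.230769 / 0.769231² = 2.7300000

2.73000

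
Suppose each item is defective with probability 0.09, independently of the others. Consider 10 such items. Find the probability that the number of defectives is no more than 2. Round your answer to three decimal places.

0.946

X ~ Binomial(10, 0.09); P(X ≤ 2) = Σ C(10,k) p^k (1−p)^(10−k) over k:
  k=0: C(10,0)·0.09^0·0.91^10 = 0.38942
  k=1: C(10,1)·0.09^1·0.91^9 = 0.38514
  k=2: C(10,2)·0.09^2·0.91^8 = 0.17141
Total = 0.94596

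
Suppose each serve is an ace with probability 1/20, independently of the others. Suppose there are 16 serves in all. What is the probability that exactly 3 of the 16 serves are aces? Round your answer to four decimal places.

X ~ Binomial(n=16, p=0.05).
P(X=3) = C(16,3) · p^3 · (1−p)^13
= 560 · 0.000125 · 0.51334 = 0.035934

0.0359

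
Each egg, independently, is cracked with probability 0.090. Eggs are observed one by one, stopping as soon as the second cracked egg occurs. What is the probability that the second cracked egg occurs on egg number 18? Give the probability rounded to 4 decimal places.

Y = trial on which the second success occurs; negative binomial, r=2, p=0.09.
P(Y=18) = C(17,1) · p^2 · (1−p)^16
= 17 · 0.0081 · 0.22114 = 0.030451

0.0305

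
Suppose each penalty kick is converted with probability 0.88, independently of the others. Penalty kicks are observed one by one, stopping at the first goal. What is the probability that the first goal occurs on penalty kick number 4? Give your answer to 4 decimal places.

0.0015

Geometric (trials to first success), p = 0.88.
P(Y = 4) = (1−p)^3 · p = 0.001728 · 0.88 = 0.001521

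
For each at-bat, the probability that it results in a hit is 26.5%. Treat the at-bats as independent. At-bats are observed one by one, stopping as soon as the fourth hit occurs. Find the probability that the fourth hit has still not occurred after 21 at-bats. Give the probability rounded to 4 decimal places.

Needing more than 21 at-bats ⇔ fewer than 4 successes in the first 21. With X ~ Binomial(21, 0.265), P(Y > 21) = P(X ≤ 3).
  k=0: C(21,0)·0.265^0·0.735^21 = 0.001556
  k=1: C(21,1)·0.265^1·0.735^20 = 0.011782
  k=2: C(21,2)·0.265^2·0.735^19 = 0.042479
  k=3: C(21,3)·0.265^3·0.735^18 = 0.096998
P(X ≤ 3) = 0.152814

0.1528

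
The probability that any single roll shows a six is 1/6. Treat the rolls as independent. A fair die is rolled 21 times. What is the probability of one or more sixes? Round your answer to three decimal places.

P(at least one) = 1 − P(none) = 1 − (1 − 0.166667)^21
= 1 − 0.02174 = 0.97826

0.978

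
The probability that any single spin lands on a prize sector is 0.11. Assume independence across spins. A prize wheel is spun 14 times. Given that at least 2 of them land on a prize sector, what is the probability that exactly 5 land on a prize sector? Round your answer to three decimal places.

0.024

X ~ Binomial(14, 0.11). Want P(X=5 | X≥2) = P(X=5) / P(X≥2).
P(X=5) = C(14,5)·0.11^5·0.89^9 = 0.01130
P(X≥2) = 1 − 0.19564 − 0.33853 = 0.46583
Ratio = 0.01130 / 0.46583 = 0.02425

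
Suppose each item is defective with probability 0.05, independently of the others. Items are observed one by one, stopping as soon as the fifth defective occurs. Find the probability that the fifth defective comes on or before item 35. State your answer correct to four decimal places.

Finishing within 35 items ⇔ at least 5 successes in the first 35. With X ~ Binomial(35, 0.05), P(Y ≤ 35) = 1 − P(X ≤ 4).
  k=0: C(35,0)·0.05^0·0.95^35 = 0.166083
  k=1: C(35,1)·0.05^1·0.95^34 = 0.305943
  k=2: C(35,2)·0.05^2·0.95^33 = 0.273739
  k=3: C(35,3)·0.05^3·0.95^32 = 0.158480
  k=4: C(35,4)·0.05^4·0.95^31 = 0.066729
1 − 0.970974 = 0.029026

0.0290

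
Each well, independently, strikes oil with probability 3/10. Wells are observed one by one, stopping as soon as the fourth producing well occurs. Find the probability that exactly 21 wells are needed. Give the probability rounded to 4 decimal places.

Y = trial on which the fourth success occurs; negative binomial, r=4, p=0.30.
P(Y=21) = C(20,3) · p^4 · (1−p)^17
= 1140 · 0.0081 · 0.0023263 = 0.021481

0.0215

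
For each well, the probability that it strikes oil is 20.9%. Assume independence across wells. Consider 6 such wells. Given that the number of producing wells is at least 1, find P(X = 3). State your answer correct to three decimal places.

0.120

X ~ Binomial(6, 0.209). Want P(X=3 | X≥1) = P(X=3) / P(X≥1).
P(X=3) = C(6,3)·0.209^3·0.791^3 = 0.09036
P(X≥1) = 1 − 0.24494 = 0.75506
Ratio = 0.09036 / 0.75506 = 0.11968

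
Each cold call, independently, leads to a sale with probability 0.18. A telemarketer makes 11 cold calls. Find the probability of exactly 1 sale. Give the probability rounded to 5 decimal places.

X ~ Binomial(n=11, p=0.18).
P(X=1) = C(11,1) · p^1 · (1−p)^10
= 11 · 0.18 · 0.13745 = 0.2721471

0.27215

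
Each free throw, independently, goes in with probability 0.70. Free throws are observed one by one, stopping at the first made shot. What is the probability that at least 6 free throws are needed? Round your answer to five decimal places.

Y = number of free throws to the first success; geometric, p = 0.70.
P(Y > 5) = P(first 5 all fail) = (1−p)^5 = 0.0024300

0.00243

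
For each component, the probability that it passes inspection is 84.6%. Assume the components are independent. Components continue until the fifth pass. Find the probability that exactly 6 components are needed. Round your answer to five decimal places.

Y = trial on which the fifth success occurs; negative binomial, r=5, p=0.846.
P(Y=6) = C(5,4) · p^5 · (1−p)^1
= 5 · 0.43336 · 0.154 = 0.3336895

0.33369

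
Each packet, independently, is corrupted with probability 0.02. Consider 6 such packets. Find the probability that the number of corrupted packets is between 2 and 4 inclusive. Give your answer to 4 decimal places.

X ~ Binomial(6, 0.02); P(2 ≤ X ≤ 4) = Σ C(6,k) p^k (1−p)^(6−k) over k:
  k=2: C(6,2)·0.02^2·0.98^4 = 0.005534
  k=3: C(6,3)·0.02^3·0.98^3 = 0.000151
  k=4: C(6,4)·0.02^4·0.98^2 = 0.000002
Total = 0.005687

0.0057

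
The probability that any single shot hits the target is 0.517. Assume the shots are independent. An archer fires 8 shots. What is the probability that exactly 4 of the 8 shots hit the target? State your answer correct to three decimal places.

X ~ Binomial(n=8, p=0.517).
P(X=4) = C(8,4) · p^4 · (1−p)^4
= 70 · 0.071443 · 0.054424 = 0.27218

0.272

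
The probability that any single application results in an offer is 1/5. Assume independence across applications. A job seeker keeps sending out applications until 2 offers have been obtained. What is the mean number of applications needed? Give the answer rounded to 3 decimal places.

10.000

Y = total applications until the second success; negative binomial with r=2, p=0.20.
E[Y] = r / p = 2 / 0.20 = 10.00000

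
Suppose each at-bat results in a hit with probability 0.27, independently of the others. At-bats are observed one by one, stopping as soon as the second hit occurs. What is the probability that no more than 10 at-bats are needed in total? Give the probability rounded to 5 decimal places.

0.79807

Finishing within 10 at-bats ⇔ at least 2 successes in the first 10. With X ~ Binomial(10, 0.27), P(Y ≤ 10) = 1 − P(X ≤ 1).
  k=0: C(10,0)·0.27^0·0.73^10 = 0.0429763
  k=1: C(10,1)·0.27^1·0.73^9 = 0.1589533
1 − 0.2019295 = 0.7980705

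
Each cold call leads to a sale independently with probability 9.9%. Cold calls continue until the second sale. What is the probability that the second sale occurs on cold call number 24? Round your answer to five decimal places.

0.02275

Y = trial on which the second success occurs; negative binomial, r=2, p=0.099.
P(Y=24) = C(23,1) · p^2 · (1−p)^22
= 23 · 0.009801 · 0.10091 = 0.0227480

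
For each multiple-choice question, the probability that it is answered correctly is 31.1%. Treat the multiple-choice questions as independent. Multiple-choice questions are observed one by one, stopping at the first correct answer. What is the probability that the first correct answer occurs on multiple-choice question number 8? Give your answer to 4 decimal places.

0.0229

Geometric (trials to first success), p = 0.311.
P(Y = 8) = (1−p)^7 · p = 0.073711 · 0.311 = 0.022924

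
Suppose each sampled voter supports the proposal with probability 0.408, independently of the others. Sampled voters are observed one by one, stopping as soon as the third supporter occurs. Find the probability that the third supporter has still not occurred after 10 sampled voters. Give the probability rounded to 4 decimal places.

0.1547

Needing more than 10 sampled voters ⇔ fewer than 3 successes in the first 10. With X ~ Binomial(10, 0.408), P(Y > 10) = P(X ≤ 2).
  k=0: C(10,0)·0.408^0·0.592^10 = 0.005287
  k=1: C(10,1)·0.408^1·0.592^9 = 0.036438
  k=2: C(10,2)·0.408^2·0.592^8 = 0.113007
P(X ≤ 2) = 0.154732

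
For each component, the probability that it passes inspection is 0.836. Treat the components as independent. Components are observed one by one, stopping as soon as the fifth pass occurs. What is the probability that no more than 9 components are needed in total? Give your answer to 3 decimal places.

0.992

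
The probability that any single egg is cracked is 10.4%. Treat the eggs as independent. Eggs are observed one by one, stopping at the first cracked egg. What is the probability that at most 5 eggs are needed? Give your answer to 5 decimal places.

Y = number of eggs to the first success; geometric, p = 0.104.
P(Y ≤ 5) = 1 − (1−p)^5 = 1 − 0.5774841 = 0.4225159

0.42252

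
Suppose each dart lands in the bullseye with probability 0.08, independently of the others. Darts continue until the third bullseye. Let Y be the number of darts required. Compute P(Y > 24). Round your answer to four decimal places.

0.6994

Needing more than 24 darts ⇔ fewer than 3 successes in the first 24. With X ~ Binomial(24, 0.08), P(Y > 24) = P(X ≤ 2).
  k=0: C(24,0)·0.08^0·0.92^24 = 0.135179
  k=1: C(24,1)·0.08^1·0.92^23 = 0.282112
  k=2: C(24,2)·0.08^2·0.92^22 = 0.282112
P(X ≤ 2) = 0.699402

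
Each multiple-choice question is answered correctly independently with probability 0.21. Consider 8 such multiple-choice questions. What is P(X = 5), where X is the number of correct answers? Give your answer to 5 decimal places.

0.01128

X ~ Binomial(n=8, p=0.21).
P(X=5) = C(8,5) · p^5 · (1−p)^3
= 56 · 0.00040841 · 0.49304 = 0.0112763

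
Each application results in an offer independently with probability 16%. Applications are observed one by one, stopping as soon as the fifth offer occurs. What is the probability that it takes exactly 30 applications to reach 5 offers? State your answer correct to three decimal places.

0.032

Y = trial on which the fifth success occurs; negative binomial, r=5, p=0.16.
P(Y=30) = C(29,4) · p^5 · (1−p)^25
= 23751 · 0.00010486 · 0.012793 = 0.03186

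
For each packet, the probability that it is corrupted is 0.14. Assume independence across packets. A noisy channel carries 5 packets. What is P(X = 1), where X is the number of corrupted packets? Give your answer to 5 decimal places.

X ~ Binomial(n=5, p=0.14).
P(X=1) = C(5,1) · p^1 · (1−p)^4
= 5 · 0.14 · 0.54701 = 0.3829057

0.38291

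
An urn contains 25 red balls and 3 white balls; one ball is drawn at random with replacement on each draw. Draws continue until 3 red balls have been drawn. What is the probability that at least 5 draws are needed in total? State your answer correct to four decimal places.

0.0594

Needing more than 4 draws ⇔ fewer than 3 successes in the first 4. With X ~ Binomial(4, 0.892857), P(Y > 4) = P(X ≤ 2).
  k=0: C(4,0)·0.892857^0·0.107143^4 = 0.000132
  k=1: C(4,1)·0.892857^1·0.107143^3 = 0.004393
  k=2: C(4,2)·0.892857^2·0.107143^2 = 0.054909
P(X ≤ 2) = 0.059433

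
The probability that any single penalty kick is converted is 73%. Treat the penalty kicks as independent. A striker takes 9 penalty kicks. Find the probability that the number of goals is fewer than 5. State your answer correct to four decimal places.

X ~ Binomial(9, 0.73); P(X ≤ 4) = Σ C(9,k) p^k (1−p)^(9−k) over k:
  k=0: C(9,0)·0.73^0·0.27^9 = 0.000008
  k=1: C(9,1)·0.73^1·0.27^8 = 0.000186
  k=2: C(9,2)·0.73^2·0.27^7 = 0.002007
  k=3: C(9,3)·0.73^3·0.27^6 = 0.012660
  k=4: C(9,4)·0.73^4·0.27^5 = 0.051343
Total = 0.066203

0.0662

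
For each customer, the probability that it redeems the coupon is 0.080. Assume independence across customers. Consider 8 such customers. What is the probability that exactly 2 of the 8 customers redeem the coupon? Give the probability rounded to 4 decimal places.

0.1087

X ~ Binomial(n=8, p=0.08).
P(X=2) = C(8,2) · p^2 · (1−p)^6
= 28 · 0.0064 · 0.60636 = 0.108659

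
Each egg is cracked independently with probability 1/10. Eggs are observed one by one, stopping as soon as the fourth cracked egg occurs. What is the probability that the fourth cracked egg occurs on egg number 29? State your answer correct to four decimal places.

Y = trial on which the fourth success occurs; negative binomial, r=4, p=0.10.
P(Y=29) = C(28,3) · p^4 · (1−p)^25
= 3276 · 0.0001 · 0.07179 = 0.023518

0.0235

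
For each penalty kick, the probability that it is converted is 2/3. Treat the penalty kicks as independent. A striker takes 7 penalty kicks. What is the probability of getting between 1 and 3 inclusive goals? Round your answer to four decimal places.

0.1728

X ~ Binomial(7, 0.666667); P(1 ≤ X ≤ 3) = Σ C(7,k) p^k (1−p)^(7−k) over k:
  k=1: C(7,1)·0.666667^1·0.333333^6 = 0.006401
  k=2: C(7,2)·0.666667^2·0.333333^5 = 0.038409
  k=3: C(7,3)·0.666667^3·0.333333^4 = 0.128029
Total = 0.172840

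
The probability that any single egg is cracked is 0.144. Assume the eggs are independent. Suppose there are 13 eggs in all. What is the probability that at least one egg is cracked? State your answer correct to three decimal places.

0.868

P(at least one) = 1 − P(none) = 1 − (1 − 0.144)^13
= 1 − 0.13248 = 0.86752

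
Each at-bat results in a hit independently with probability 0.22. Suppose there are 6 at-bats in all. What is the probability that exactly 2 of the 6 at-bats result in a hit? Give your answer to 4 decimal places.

X ~ Binomial(n=6, p=0.22).
P(X=2) = C(6,2) · p^2 · (1−p)^4
= 15 · 0.0484 · 0.37015 = 0.268729

0.2687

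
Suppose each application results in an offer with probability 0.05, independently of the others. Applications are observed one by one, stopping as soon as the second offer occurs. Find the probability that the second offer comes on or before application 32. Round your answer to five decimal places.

0.48004

Finishing within 32 applications ⇔ at least 2 successes in the first 32. With X ~ Binomial(32, 0.05), P(Y ≤ 32) = 1 − P(X ≤ 1).
  k=0: C(32,0)·0.05^0·0.95^32 = 0.1937115
  k=1: C(32,1)·0.05^1·0.95^31 = 0.3262509
1 − 0.5199624 = 0.4800376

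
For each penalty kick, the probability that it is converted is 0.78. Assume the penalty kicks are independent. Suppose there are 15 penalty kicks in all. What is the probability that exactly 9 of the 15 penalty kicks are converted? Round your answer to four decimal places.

X ~ Binomial(n=15, p=0.78).
P(X=9) = C(15,9) · p^9 · (1−p)^6
= 5005 · 0.10687 · 0.00011338 = 0.060645

0.0606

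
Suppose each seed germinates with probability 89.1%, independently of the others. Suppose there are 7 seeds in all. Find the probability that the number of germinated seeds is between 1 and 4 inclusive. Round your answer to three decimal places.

0.032

X ~ Binomial(7, 0.891); P(1 ≤ X ≤ 4) = Σ C(7,k) p^k (1−p)^(7−k) over k:
  k=1: C(7,1)·0.891^1·0.109^6 = 0.00001
  k=2: C(7,2)·0.891^2·0.109^5 = 0.00026
  k=3: C(7,3)·0.891^3·0.109^4 = 0.00349
  k=4: C(7,4)·0.891^4·0.109^3 = 0.02857
Total = 0.03233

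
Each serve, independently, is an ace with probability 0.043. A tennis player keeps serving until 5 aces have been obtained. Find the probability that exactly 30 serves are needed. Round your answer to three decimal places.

0.001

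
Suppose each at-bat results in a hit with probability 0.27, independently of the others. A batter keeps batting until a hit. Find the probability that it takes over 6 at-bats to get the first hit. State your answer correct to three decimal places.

0.151

Y = number of at-bats to the first success; geometric, p = 0.27.
P(Y > 6) = P(first 6 all fail) = (1−p)^6 = 0.15133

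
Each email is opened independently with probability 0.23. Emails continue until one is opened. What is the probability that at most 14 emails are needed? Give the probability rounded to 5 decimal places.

Y = number of emails to the first success; geometric, p = 0.23.
P(Y ≤ 14) = 1 − (1−p)^14 = 1 − 0.0257555 = 0.9742445

0.97424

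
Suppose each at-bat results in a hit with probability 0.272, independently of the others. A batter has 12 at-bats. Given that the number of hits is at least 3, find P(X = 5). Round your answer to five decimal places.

X ~ Binomial(12, 0.272). Want P(X=5 | X≥3) = P(X=5) / P(X≥3).
P(X=5) = C(12,5)·0.272^5·0.728^7 = 0.1277878
P(X≥3) = 1 − 0.0221603 − 0.0993563 − 0.2041717 = 0.6743117
Ratio = 0.1277878 / 0.6743117 = 0.1895085

0.18951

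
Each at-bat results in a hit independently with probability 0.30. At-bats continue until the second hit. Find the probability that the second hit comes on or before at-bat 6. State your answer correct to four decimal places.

Finishing within 6 at-bats ⇔ at least 2 successes in the first 6. With X ~ Binomial(6, 0.30), P(Y ≤ 6) = 1 − P(X ≤ 1).
  k=0: C(6,0)·0.30^0·0.70^6 = 0.117649
  k=1: C(6,1)·0.30^1·0.70^5 = 0.302526
1 − 0.420175 = 0.579825

0.5798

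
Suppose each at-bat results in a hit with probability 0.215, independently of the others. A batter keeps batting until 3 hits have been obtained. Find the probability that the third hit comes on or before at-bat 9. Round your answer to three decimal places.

0.302

Finishing within 9 at-bats ⇔ at least 3 successes in the first 9. With X ~ Binomial(9, 0.215), P(Y ≤ 9) = 1 − P(X ≤ 2).
  k=0: C(9,0)·0.215^0·0.785^9 = 0.11319
  k=1: C(9,1)·0.215^1·0.785^8 = 0.27902
  k=2: C(9,2)·0.215^2·0.785^7 = 0.30568
1 − 0.69790 = 0.30210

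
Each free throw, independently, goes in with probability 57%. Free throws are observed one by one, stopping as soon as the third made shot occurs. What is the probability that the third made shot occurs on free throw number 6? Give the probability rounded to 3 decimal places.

Y = trial on which the third success occurs; negative binomial, r=3, p=0.57.
P(Y=6) = C(5,2) · p^3 · (1−p)^3
= 10 · 0.18519 · 0.079507 = 0.14724

0.147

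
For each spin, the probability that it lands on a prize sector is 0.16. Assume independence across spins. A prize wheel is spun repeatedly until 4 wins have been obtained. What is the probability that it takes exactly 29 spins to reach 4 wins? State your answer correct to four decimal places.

Y = trial on which the fourth success occurs; negative binomial, r=4, p=0.16.
P(Y=29) = C(28,3) · p^4 · (1−p)^25
= 3276 · 0.00065536 · 0.012793 = 0.027467

0.0275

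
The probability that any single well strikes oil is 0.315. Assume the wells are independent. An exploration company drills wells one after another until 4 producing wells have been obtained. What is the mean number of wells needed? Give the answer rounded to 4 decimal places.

12.6984

Y = total wells until the fourth success; negative binomial with r=4, p=0.315.
E[Y] = r / p = 4 / 0.315 = 12.698413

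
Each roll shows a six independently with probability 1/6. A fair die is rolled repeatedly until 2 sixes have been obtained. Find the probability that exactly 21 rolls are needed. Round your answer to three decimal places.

0.017

Y = trial on which the second success occurs; negative binomial, r=2, p=0.166667.
P(Y=21) = C(20,1) · p^2 · (1−p)^19
= 20 · 0.027778 · 0.031301 = 0.01739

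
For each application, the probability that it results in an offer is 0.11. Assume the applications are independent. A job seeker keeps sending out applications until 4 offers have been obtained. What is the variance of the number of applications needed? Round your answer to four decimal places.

294.2149

Y = total applications until the fourth success; negative binomial with r=4, p=0.11.
Var(Y) = r(1−p)/p² = 4·0.89 / 0.11² = 294.214876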